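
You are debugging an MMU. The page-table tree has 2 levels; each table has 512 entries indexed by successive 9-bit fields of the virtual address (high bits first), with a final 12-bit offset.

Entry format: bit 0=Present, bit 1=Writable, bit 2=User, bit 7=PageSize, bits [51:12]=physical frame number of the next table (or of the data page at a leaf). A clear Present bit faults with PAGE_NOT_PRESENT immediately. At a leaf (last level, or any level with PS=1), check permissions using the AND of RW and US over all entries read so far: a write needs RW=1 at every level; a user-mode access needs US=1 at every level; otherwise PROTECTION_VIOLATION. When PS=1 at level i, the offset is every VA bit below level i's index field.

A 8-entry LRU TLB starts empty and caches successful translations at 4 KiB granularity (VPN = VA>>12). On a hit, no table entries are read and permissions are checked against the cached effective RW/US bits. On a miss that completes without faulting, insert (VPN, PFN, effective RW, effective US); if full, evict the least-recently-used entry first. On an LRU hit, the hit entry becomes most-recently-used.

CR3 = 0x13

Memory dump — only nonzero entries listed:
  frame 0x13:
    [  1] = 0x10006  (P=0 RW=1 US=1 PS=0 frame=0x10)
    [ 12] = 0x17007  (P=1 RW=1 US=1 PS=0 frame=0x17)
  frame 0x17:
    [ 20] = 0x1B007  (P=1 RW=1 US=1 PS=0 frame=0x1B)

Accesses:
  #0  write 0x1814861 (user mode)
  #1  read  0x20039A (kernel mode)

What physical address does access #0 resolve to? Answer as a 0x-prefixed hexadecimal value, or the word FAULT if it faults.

Walk each access:
#0 VA=0x1814861 (w,user):
  L0 @0x13[12] → 0x17007  P=1,RW=1,US=1,PS=0
  L1 @0x17[20] → 0x1B007  P=1,RW=1,US=1,PS=0
  ✓ 0x1B861  — 2 lookups
#1 VA=0x20039A (r,kernel):
  L0 @0x13[1] → 0x10006  P=0,RW=1,US=1,PS=0
  ⇒ fault: PAGE_NOT_PRESENT  — 1 lookups

Access #0 PA: 0x1B861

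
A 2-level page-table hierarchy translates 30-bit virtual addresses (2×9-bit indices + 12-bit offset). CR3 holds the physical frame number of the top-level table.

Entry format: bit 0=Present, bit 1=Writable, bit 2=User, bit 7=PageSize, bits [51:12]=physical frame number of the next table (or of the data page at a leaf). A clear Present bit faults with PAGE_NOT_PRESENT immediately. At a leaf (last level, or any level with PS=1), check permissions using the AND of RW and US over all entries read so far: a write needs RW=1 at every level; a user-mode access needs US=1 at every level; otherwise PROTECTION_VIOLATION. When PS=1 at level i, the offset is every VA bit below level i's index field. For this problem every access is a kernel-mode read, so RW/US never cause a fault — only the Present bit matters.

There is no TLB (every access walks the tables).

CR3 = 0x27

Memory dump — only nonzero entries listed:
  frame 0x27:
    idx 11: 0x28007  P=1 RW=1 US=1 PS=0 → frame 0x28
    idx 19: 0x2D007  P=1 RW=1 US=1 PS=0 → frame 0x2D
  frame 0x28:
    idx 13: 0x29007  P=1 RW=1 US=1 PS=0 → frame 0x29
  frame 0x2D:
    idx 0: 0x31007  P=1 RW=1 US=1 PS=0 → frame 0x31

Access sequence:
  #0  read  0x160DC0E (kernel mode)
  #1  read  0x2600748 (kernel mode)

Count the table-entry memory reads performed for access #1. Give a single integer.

Walk each access:
#0 VA=0x160DC0E (r,kernel):
  lvl0: tbl 0x27, slot 11 ⇒ 0x28007 (P1/RW1/US1/PS0)
  lvl1: tbl 0x28, slot 13 ⇒ 0x29007 (P1/RW1/US1/PS0)
  ⇒ phys 0x29C0E  [2 reads]
#1 VA=0x2600748 (r,kernel):
  lvl0: tbl 0x27, slot 19 ⇒ 0x2D007 (P1/RW1/US1/PS0)
  lvl1: tbl 0x2D, slot 0 ⇒ 0x31007 (P1/RW1/US1/PS0)
  ⇒ phys 0x31748  [2 reads]

Entries read for #1: 2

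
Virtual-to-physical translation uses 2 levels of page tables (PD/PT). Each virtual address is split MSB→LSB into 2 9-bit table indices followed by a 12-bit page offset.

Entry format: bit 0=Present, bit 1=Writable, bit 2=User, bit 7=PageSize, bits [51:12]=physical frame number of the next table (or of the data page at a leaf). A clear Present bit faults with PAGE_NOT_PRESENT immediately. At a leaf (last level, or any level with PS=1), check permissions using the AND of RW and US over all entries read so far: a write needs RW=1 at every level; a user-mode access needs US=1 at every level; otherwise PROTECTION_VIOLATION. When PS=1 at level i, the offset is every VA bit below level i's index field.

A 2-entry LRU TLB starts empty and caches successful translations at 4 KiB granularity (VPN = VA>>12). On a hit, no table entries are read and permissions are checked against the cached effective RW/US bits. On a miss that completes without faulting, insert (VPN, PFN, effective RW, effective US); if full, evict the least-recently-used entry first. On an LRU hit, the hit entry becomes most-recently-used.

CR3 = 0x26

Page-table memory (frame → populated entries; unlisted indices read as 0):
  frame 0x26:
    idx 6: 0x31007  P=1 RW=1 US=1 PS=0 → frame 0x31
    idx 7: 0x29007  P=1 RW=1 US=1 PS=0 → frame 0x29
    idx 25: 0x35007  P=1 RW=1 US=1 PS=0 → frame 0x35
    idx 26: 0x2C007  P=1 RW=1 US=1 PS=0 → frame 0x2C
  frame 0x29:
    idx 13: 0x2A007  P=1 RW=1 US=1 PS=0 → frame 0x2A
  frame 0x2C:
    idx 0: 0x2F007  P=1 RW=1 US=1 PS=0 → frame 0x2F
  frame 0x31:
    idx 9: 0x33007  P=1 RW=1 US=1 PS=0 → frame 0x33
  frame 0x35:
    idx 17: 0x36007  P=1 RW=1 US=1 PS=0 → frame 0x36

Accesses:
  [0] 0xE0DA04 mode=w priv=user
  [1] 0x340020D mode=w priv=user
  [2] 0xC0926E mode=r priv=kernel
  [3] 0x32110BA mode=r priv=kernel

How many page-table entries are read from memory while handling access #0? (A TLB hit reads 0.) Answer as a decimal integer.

Per-access translation:
#0 VA=0xE0DA04 (w,user):
  L0: frame=0x26 idx=7 entry=0x29007 [P=1 RW=1 US=1 PS=0]
  L1: frame=0x29 idx=13 entry=0x2A007 [P=1 RW=1 US=1 PS=0]
  → PA=0x2AA04  (2 entries read)
#1 VA=0x340020D (w,user):
  L0: frame=0x26 idx=26 entry=0x2C007 [P=1 RW=1 US=1 PS=0]
  L1: frame=0x2C idx=0 entry=0x2F007 [P=1 RW=1 US=1 PS=0]
  → PA=0x2F20D  (2 entries read)
#2 VA=0xC0926E (r,kernel):
  L0: frame=0x26 idx=6 entry=0x31007 [P=1 RW=1 US=1 PS=0]
  L1: frame=0x31 idx=9 entry=0x33007 [P=1 RW=1 US=1 PS=0]
  → PA=0x3326E  (2 entries read)
#3 VA=0x32110BA (r,kernel):
  L0: frame=0x26 idx=25 entry=0x35007 [P=1 RW=1 US=1 PS=0]
  L1: frame=0x35 idx=17 entry=0x36007 [P=1 RW=1 US=1 PS=0]
  → PA=0x360BA  (2 entries read)

Entries read for #0: 2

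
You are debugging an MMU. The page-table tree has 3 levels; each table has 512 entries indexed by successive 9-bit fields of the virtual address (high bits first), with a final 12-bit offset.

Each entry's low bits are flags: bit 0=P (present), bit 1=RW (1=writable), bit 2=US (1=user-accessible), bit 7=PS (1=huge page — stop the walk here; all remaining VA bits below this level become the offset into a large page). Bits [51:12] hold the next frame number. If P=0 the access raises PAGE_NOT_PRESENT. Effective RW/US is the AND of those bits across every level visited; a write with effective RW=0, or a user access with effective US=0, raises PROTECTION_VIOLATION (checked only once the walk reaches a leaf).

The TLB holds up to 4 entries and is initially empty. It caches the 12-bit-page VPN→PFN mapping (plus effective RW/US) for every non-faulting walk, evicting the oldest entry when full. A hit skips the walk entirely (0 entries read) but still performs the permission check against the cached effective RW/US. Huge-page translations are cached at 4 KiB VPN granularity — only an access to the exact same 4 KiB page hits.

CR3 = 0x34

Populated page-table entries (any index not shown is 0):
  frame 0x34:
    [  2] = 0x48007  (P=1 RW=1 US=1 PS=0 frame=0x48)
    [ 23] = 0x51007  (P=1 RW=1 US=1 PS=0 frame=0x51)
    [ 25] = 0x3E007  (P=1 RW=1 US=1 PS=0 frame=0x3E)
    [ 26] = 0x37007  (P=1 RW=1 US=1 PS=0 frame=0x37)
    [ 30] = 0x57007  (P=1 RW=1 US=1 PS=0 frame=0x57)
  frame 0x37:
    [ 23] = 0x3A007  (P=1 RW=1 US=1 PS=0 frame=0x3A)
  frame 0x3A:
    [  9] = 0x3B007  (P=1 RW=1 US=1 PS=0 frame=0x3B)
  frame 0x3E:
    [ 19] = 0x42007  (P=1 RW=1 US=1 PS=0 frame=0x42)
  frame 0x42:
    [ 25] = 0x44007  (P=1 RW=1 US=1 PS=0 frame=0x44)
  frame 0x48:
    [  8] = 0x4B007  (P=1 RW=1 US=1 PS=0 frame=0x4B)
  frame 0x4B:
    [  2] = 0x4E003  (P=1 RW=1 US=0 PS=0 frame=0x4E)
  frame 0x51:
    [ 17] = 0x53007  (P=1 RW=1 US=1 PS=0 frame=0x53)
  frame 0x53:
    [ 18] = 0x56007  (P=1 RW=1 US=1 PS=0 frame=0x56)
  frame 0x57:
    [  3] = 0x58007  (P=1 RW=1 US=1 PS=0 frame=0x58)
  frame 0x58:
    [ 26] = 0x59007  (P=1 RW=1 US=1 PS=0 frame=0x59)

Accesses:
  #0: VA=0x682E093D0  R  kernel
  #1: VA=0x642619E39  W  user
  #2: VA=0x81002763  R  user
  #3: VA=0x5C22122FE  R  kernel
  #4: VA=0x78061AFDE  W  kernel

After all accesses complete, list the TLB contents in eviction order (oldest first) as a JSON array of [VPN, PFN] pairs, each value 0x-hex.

Per-access translation:
#0 VA=0x682E093D0 (r,kernel):
  lvl0: tbl 0x34, slot 26 ⇒ 0x37007 (P1/RW1/US1/PS0)
  lvl1: tbl 0x37, slot 23 ⇒ 0x3A007 (P1/RW1/US1/PS0)
  lvl2: tbl 0x3A, slot 9 ⇒ 0x3B007 (P1/RW1/US1/PS0)
  ✓ 0x3B3D0  — 3 lookups
#1 VA=0x642619E39 (w,user):
  lvl0: tbl 0x34, slot 25 ⇒ 0x3E007 (P1/RW1/US1/PS0)
  lvl1: tbl 0x3E, slot 19 ⇒ 0x42007 (P1/RW1/US1/PS0)
  lvl2: tbl 0x42, slot 25 ⇒ 0x44007 (P1/RW1/US1/PS0)
  ✓ 0x44E39  — 3 lookups
#2 VA=0x81002763 (r,user):
  lvl0: tbl 0x34, slot 2 ⇒ 0x48007 (P1/RW1/US1/PS0)
  lvl1: tbl 0x48, slot 8 ⇒ 0x4B007 (P1/RW1/US1/PS0)
  lvl2: tbl 0x4B, slot 2 ⇒ 0x4E003 (P1/RW1/US0/PS0)
  → PROTECTION_VIOLATION  (3 entries read)
#3 VA=0x5C22122FE (r,kernel):
  lvl0: tbl 0x34, slot 23 ⇒ 0x51007 (P1/RW1/US1/PS0)
  lvl1: tbl 0x51, slot 17 ⇒ 0x53007 (P1/RW1/US1/PS0)
  lvl2: tbl 0x53, slot 18 ⇒ 0x56007 (P1/RW1/US1/PS0)
  ✓ 0x562FE  — 3 lookups
#4 VA=0x78061AFDE (w,kernel):
  lvl0: tbl 0x34, slot 30 ⇒ 0x57007 (P1/RW1/US1/PS0)
  lvl1: tbl 0x57, slot 3 ⇒ 0x58007 (P1/RW1/US1/PS0)
  lvl2: tbl 0x58, slot 26 ⇒ 0x59007 (P1/RW1/US1/PS0)
  ✓ 0x59FDE  — 3 lookups

TLB: [["0x682E09", "0x3B"], ["0x642619", "0x44"], ["0x5C2212", "0x56"], ["0x78061A", "0x59"]]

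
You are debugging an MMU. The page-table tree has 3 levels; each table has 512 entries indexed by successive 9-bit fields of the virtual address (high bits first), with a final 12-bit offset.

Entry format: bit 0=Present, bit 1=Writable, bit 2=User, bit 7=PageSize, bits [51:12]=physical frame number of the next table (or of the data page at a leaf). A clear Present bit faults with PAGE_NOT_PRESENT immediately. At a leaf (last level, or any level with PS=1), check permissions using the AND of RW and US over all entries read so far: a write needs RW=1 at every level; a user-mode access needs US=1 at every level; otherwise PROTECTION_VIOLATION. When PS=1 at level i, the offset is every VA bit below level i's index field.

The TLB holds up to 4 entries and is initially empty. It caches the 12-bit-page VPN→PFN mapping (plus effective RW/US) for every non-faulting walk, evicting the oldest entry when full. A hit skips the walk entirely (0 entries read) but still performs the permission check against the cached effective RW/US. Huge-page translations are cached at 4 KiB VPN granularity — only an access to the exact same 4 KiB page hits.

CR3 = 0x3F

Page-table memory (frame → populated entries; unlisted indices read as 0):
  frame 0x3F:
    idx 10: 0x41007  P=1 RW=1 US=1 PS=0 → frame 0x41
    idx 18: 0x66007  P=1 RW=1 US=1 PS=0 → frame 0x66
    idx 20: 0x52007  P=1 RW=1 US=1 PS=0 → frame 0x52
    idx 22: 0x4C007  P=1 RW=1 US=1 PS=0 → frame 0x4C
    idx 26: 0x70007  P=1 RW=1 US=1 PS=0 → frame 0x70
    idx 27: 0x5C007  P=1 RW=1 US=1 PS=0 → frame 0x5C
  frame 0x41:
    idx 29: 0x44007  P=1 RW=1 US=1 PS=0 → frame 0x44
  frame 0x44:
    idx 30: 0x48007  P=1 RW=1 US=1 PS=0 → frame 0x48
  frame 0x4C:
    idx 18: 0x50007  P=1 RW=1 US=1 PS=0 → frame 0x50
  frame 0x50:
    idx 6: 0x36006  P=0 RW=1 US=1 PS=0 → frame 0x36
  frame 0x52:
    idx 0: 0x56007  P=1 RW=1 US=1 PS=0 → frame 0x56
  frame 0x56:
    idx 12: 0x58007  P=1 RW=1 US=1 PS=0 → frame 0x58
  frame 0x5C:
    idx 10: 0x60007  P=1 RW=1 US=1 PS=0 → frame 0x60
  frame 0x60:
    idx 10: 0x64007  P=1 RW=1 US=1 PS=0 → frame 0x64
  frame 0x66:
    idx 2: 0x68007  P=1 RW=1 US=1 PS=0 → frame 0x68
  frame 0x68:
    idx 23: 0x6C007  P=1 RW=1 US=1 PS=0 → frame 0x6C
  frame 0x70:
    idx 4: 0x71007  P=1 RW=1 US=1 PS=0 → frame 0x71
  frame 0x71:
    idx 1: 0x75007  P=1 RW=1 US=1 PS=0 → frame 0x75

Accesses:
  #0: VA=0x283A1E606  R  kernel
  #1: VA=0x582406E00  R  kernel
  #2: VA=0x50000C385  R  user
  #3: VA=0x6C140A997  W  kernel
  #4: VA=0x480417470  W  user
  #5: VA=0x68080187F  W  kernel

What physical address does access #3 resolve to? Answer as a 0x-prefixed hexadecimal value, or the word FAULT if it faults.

Trace:
#0 VA=0x283A1E606 (r,kernel):
  [0] read 0x3F idx=10: raw=0x41007 flags P=1 W=1 U=1 S=0
  [1] read 0x41 idx=29: raw=0x44007 flags P=1 W=1 U=1 S=0
  [2] read 0x44 idx=30: raw=0x48007 flags P=1 W=1 U=1 S=0
  ✓ 0x48606  — 3 lookups
#1 VA=0x582406E00 (r,kernel):
  [0] read 0x3F idx=22: raw=0x4C007 flags P=1 W=1 U=1 S=0
  [1] read 0x4C idx=18: raw=0x50007 flags P=1 W=1 U=1 S=0
  [2] read 0x50 idx=6: raw=0x36006 flags P=0 W=1 U=1 S=0
  → PAGE_NOT_PRESENT  (3 entries read)
#2 VA=0x50000C385 (r,user):
  [0] read 0x3F idx=20: raw=0x52007 flags P=1 W=1 U=1 S=0
  [1] read 0x52 idx=0: raw=0x56007 flags P=1 W=1 U=1 S=0
  [2] read 0x56 idx=12: raw=0x58007 flags P=1 W=1 U=1 S=0
  ✓ 0x58385  — 3 lookups
#3 VA=0x6C140A997 (w,kernel):
  [0] read 0x3F idx=27: raw=0x5C007 flags P=1 W=1 U=1 S=0
  [1] read 0x5C idx=10: raw=0x60007 flags P=1 W=1 U=1 S=0
  [2] read 0x60 idx=10: raw=0x64007 flags P=1 W=1 U=1 S=0
  ✓ 0x64997  — 3 lookups
#4 VA=0x480417470 (w,user):
  [0] read 0x3F idx=18: raw=0x66007 flags P=1 W=1 U=1 S=0
  [1] read 0x66 idx=2: raw=0x68007 flags P=1 W=1 U=1 S=0
  [2] read 0x68 idx=23: raw=0x6C007 flags P=1 W=1 U=1 S=0
  ✓ 0x6C470  — 3 lookups
#5 VA=0x68080187F (w,kernel):
  [0] read 0x3F idx=26: raw=0x70007 flags P=1 W=1 U=1 S=0
  [1] read 0x70 idx=4: raw=0x71007 flags P=1 W=1 U=1 S=0
  [2] read 0x71 idx=1: raw=0x75007 flags P=1 W=1 U=1 S=0
  ✓ 0x7587F  — 3 lookups

Access #3 PA: 0x64997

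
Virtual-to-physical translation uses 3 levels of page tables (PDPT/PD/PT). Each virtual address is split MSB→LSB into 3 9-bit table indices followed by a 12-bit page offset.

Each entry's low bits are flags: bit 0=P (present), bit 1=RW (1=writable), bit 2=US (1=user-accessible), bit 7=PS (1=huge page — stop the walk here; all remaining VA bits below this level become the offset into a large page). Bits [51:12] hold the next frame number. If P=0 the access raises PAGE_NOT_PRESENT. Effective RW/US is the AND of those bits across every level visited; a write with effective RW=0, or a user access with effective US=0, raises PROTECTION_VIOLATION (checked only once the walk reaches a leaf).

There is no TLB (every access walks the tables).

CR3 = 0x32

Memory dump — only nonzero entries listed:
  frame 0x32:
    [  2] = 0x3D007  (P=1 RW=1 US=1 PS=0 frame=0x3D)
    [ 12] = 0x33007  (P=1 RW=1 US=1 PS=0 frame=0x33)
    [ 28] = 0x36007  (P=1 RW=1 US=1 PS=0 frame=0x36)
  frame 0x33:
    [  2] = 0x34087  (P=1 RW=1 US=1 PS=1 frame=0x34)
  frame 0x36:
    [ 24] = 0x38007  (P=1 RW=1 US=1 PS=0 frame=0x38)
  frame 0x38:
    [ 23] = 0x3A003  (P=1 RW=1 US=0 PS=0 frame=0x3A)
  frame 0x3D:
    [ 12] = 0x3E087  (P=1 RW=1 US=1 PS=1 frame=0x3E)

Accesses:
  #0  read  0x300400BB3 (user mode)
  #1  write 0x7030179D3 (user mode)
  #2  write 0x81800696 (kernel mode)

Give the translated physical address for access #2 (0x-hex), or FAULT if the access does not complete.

Per-access translation:
#0 VA=0x300400BB3 (r,user):
  [0] read 0x32 idx=12: raw=0x33007 flags P=1 W=1 U=1 S=0
  [1] read 0x33 idx=2: raw=0x34087 flags P=1 W=1 U=1 S=1
  ✓ 0x34BB3 (huge @L1)  — 2 lookups
#1 VA=0x7030179D3 (w,user):
  [0] read 0x32 idx=28: raw=0x36007 flags P=1 W=1 U=1 S=0
  [1] read 0x36 idx=24: raw=0x38007 flags P=1 W=1 U=1 S=0
  [2] read 0x38 idx=23: raw=0x3A003 flags P=1 W=1 U=0 S=0
  ⇒ fault: PROTECTION_VIOLATION  — 3 lookups
#2 VA=0x81800696 (w,kernel):
  [0] read 0x32 idx=2: raw=0x3D007 flags P=1 W=1 U=1 S=0
  [1] read 0x3D idx=12: raw=0x3E087 flags P=1 W=1 U=1 S=1
  ✓ 0x3E696 (huge @L1)  — 2 lookups

Access #2 PA: 0x3E696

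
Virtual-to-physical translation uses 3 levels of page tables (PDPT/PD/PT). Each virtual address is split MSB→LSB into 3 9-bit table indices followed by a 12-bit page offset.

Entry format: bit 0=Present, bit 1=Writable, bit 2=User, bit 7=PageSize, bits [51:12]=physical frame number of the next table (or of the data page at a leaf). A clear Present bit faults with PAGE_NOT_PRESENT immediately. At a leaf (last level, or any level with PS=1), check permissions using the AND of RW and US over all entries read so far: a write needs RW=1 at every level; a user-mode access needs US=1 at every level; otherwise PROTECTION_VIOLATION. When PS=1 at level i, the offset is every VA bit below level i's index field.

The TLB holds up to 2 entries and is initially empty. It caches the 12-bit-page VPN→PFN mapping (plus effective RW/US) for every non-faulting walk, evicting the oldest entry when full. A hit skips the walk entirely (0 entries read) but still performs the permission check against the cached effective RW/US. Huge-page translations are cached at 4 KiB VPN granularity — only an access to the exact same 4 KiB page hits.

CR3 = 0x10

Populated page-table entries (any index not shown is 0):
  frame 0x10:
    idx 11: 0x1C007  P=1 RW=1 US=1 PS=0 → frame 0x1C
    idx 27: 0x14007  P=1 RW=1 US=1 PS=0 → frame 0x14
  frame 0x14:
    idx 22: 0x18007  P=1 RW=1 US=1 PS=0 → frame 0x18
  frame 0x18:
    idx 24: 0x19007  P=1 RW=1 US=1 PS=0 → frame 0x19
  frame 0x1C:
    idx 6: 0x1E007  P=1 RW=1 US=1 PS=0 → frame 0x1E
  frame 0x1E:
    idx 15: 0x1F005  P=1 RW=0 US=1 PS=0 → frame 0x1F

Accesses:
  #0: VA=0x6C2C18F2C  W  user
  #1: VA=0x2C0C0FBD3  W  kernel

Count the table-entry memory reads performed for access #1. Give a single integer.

Walk each access:
#0 VA=0x6C2C18F2C (w,user):
  lvl0: tbl 0x10, slot 27 ⇒ 0x14007 (P1/RW1/US1/PS0)
  lvl1: tbl 0x14, slot 22 ⇒ 0x18007 (P1/RW1/US1/PS0)
  lvl2: tbl 0x18, slot 24 ⇒ 0x19007 (P1/RW1/US1/PS0)
  ✓ 0x19F2C  — 3 lookups
#1 VA=0x2C0C0FBD3 (w,kernel):
  lvl0: tbl 0x10, slot 11 ⇒ 0x1C007 (P1/RW1/US1/PS0)
  lvl1: tbl 0x1C, slot 6 ⇒ 0x1E007 (P1/RW1/US1/PS0)
  lvl2: tbl 0x1E, slot 15 ⇒ 0x1F005 (P1/RW0/US1/PS0)
  → PROTECTION_VIOLATION  (3 entries read)

Entries read for #1: 3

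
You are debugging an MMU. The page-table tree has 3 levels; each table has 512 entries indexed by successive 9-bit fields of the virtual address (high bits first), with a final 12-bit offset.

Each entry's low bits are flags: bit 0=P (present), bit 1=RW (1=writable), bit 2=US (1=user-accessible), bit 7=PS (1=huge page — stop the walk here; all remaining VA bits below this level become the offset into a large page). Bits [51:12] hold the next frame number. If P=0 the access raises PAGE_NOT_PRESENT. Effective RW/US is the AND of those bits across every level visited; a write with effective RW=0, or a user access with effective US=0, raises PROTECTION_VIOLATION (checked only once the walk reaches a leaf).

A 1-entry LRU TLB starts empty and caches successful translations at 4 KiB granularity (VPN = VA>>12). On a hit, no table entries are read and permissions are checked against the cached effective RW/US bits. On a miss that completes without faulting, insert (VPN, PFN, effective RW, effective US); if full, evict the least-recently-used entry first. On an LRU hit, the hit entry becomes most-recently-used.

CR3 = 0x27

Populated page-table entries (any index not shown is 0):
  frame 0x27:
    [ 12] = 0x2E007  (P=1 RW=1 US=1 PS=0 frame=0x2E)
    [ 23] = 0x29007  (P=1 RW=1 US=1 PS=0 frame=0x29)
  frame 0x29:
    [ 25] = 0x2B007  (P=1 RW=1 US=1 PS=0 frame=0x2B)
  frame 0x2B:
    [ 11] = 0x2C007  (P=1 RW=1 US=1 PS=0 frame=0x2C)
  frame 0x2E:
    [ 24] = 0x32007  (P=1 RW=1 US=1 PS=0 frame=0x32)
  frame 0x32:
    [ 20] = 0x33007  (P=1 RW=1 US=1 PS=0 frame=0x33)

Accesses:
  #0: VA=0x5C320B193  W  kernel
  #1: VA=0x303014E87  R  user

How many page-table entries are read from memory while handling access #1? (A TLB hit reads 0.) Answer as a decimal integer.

Walk each access:
#0 VA=0x5C320B193 (w,kernel):
  L0: frame=0x27 idx=23 entry=0x29007 [P=1 RW=1 US=1 PS=0]
  L1: frame=0x29 idx=25 entry=0x2B007 [P=1 RW=1 US=1 PS=0]
  L2: frame=0x2B idx=11 entry=0x2C007 [P=1 RW=1 US=1 PS=0]
  → PA=0x2C193  (3 entries read)
#1 VA=0x303014E87 (r,user):
  L0: frame=0x27 idx=12 entry=0x2E007 [P=1 RW=1 US=1 PS=0]
  L1: frame=0x2E idx=24 entry=0x32007 [P=1 RW=1 US=1 PS=0]
  L2: frame=0x32 idx=20 entry=0x33007 [P=1 RW=1 US=1 PS=0]
  → PA=0x33E87  (3 entries read)

Entries read for #1: 3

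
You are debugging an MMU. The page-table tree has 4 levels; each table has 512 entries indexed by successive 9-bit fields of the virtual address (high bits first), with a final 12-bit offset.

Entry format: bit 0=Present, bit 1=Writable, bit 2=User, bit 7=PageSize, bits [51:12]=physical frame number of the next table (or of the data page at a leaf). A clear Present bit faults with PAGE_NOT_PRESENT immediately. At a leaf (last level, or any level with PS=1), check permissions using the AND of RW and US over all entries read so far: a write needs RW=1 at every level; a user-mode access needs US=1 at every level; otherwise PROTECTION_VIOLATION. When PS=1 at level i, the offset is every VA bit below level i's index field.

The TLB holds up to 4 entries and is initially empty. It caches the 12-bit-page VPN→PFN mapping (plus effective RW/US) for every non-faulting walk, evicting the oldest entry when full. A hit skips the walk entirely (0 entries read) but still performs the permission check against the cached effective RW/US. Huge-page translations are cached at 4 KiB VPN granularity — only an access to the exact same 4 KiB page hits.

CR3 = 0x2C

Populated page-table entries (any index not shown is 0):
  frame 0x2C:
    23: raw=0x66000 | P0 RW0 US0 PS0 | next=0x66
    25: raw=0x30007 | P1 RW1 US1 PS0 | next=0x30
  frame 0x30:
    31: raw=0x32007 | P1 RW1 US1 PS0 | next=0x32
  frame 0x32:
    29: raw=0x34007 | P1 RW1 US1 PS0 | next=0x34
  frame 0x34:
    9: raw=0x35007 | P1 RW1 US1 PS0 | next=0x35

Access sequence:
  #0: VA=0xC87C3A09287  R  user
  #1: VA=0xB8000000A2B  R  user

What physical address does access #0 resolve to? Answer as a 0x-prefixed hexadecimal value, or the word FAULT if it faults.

Trace:
#0 VA=0xC87C3A09287 (r,user):
  L0: frame=0x2C idx=25 entry=0x30007 [P=1 RW=1 US=1 PS=0]
  L1: frame=0x30 idx=31 entry=0x32007 [P=1 RW=1 US=1 PS=0]
  L2: frame=0x32 idx=29 entry=0x34007 [P=1 RW=1 US=1 PS=0]
  L3: frame=0x34 idx=9 entry=0x35007 [P=1 RW=1 US=1 PS=0]
  ⇒ phys 0x35287  [4 reads]
#1 VA=0xB8000000A2B (r,user):
  L0: frame=0x2C idx=23 entry=0x66000 [P=0 RW=0 US=0 PS=0]
  → PAGE_NOT_PRESENT  (1 entries read)

Access #0 PA: 0x35287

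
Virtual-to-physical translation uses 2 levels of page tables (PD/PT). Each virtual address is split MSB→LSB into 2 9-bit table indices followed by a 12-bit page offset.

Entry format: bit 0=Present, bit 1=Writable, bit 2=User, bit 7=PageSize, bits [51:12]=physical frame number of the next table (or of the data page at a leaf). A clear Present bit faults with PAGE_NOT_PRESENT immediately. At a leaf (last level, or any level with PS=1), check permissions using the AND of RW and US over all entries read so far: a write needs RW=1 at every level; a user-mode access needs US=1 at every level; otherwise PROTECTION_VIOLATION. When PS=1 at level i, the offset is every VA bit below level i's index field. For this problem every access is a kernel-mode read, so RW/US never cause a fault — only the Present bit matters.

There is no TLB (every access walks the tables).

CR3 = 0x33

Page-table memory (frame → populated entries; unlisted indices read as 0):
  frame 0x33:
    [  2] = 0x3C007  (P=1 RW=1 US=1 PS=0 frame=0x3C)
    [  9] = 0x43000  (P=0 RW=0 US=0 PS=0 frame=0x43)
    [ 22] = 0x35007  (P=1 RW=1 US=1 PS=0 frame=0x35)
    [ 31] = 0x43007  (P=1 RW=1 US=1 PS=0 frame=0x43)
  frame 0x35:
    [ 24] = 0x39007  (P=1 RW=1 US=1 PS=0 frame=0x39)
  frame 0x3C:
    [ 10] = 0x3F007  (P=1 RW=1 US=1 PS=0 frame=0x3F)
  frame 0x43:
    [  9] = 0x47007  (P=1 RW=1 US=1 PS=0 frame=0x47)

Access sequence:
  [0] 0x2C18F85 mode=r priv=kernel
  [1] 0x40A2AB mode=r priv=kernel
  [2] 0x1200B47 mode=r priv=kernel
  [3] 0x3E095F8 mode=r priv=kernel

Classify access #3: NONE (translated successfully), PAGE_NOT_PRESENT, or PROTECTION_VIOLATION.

Per-access translation:
#0 VA=0x2C18F85 (r,kernel):
  L0: frame=0x33 idx=22 entry=0x35007 [P=1 RW=1 US=1 PS=0]
  L1: frame=0x35 idx=24 entry=0x39007 [P=1 RW=1 US=1 PS=0]
  ⇒ phys 0x39F85  [2 reads]
#1 VA=0x40A2AB (r,kernel):
  L0: frame=0x33 idx=2 entry=0x3C007 [P=1 RW=1 US=1 PS=0]
  L1: frame=0x3C idx=10 entry=0x3F007 [P=1 RW=1 US=1 PS=0]
  ⇒ phys 0x3F2AB  [2 reads]
#2 VA=0x1200B47 (r,kernel):
  L0: frame=0x33 idx=9 entry=0x43000 [P=0 RW=0 US=0 PS=0]
  ⇒ fault: PAGE_NOT_PRESENT  — 1 lookups
#3 VA=0x3E095F8 (r,kernel):
  L0: frame=0x33 idx=31 entry=0x43007 [P=1 RW=1 US=1 PS=0]
  L1: frame=0x43 idx=9 entry=0x47007 [P=1 RW=1 US=1 PS=0]
  ⇒ phys 0x475F8  [2 reads]

Access #3 fault: NONE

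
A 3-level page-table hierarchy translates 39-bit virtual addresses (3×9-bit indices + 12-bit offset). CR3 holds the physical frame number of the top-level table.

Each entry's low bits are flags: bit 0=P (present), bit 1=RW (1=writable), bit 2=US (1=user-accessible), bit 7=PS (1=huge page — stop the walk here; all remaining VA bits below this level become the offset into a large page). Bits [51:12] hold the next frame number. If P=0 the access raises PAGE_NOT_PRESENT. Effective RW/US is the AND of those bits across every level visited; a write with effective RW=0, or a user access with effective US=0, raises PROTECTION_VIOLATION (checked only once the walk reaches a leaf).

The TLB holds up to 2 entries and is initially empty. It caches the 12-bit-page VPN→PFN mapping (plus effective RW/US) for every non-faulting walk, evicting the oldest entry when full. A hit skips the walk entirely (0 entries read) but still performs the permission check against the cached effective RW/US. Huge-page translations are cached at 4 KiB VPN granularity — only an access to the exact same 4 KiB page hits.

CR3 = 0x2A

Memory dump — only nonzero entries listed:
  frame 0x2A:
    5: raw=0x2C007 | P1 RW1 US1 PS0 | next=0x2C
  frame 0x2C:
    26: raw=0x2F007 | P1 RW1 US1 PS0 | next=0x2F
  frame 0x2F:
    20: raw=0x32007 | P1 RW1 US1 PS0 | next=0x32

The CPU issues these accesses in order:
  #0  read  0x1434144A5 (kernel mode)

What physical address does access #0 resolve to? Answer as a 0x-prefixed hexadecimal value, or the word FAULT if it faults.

Per-access translation:
#0 VA=0x1434144A5 (r,kernel):
  L0: frame=0x2A idx=5 entry=0x2C007 [P=1 RW=1 US=1 PS=0]
  L1: frame=0x2C idx=26 entry=0x2F007 [P=1 RW=1 US=1 PS=0]
  L2: frame=0x2F idx=20 entry=0x32007 [P=1 RW=1 US=1 PS=0]
  ✓ 0x324A5  — 3 lookups

Access #0 PA: 0x324A5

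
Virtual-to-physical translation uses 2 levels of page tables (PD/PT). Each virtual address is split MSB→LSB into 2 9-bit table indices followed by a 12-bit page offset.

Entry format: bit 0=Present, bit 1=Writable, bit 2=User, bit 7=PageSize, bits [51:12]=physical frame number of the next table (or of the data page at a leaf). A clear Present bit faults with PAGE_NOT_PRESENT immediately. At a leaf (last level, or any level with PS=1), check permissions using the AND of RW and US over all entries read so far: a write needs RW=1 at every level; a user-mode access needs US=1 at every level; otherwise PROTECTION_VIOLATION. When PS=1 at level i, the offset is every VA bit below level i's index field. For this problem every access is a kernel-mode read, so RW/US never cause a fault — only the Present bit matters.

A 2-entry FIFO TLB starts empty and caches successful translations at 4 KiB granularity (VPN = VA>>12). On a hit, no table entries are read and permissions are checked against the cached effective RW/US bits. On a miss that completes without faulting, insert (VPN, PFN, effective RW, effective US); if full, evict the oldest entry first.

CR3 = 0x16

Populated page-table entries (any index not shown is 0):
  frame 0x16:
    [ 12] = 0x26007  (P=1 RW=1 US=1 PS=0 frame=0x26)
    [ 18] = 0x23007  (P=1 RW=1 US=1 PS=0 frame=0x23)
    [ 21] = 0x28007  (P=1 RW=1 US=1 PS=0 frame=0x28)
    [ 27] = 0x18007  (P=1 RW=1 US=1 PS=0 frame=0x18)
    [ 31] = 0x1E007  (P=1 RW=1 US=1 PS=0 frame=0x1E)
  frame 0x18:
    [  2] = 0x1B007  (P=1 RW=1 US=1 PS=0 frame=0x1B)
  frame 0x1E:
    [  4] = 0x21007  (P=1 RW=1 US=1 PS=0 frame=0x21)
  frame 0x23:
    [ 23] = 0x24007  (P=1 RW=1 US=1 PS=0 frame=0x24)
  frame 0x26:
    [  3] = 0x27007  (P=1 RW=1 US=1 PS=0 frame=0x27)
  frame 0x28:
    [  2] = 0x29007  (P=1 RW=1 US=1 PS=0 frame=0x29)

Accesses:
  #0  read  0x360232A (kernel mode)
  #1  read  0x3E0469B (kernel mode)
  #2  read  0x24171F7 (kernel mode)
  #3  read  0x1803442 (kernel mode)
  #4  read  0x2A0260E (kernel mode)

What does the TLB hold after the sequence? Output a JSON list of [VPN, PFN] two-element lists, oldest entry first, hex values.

Per-access translation:
#0 VA=0x360232A (r,kernel):
  [0] read 0x16 idx=27: raw=0x18007 flags P=1 W=1 U=1 S=0
  [1] read 0x18 idx=2: raw=0x1B007 flags P=1 W=1 U=1 S=0
  ✓ 0x1B32A  — 2 lookups
#1 VA=0x3E0469B (r,kernel):
  [0] read 0x16 idx=31: raw=0x1E007 flags P=1 W=1 U=1 S=0
  [1] read 0x1E idx=4: raw=0x21007 flags P=1 W=1 U=1 S=0
  ✓ 0x2169B  — 2 lookups
#2 VA=0x24171F7 (r,kernel):
  [0] read 0x16 idx=18: raw=0x23007 flags P=1 W=1 U=1 S=0
  [1] read 0x23 idx=23: raw=0x24007 flags P=1 W=1 U=1 S=0
  ✓ 0x241F7  — 2 lookups
#3 VA=0x1803442 (r,kernel):
  [0] read 0x16 idx=12: raw=0x26007 flags P=1 W=1 U=1 S=0
  [1] read 0x26 idx=3: raw=0x27007 flags P=1 W=1 U=1 S=0
  ✓ 0x27442  — 2 lookups
#4 VA=0x2A0260E (r,kernel):
  [0] read 0x16 idx=21: raw=0x28007 flags P=1 W=1 U=1 S=0
  [1] read 0x28 idx=2: raw=0x29007 flags P=1 W=1 U=1 S=0
  ✓ 0x2960E  — 2 lookups

TLB: [["0x1803", "0x27"], ["0x2A02", "0x29"]]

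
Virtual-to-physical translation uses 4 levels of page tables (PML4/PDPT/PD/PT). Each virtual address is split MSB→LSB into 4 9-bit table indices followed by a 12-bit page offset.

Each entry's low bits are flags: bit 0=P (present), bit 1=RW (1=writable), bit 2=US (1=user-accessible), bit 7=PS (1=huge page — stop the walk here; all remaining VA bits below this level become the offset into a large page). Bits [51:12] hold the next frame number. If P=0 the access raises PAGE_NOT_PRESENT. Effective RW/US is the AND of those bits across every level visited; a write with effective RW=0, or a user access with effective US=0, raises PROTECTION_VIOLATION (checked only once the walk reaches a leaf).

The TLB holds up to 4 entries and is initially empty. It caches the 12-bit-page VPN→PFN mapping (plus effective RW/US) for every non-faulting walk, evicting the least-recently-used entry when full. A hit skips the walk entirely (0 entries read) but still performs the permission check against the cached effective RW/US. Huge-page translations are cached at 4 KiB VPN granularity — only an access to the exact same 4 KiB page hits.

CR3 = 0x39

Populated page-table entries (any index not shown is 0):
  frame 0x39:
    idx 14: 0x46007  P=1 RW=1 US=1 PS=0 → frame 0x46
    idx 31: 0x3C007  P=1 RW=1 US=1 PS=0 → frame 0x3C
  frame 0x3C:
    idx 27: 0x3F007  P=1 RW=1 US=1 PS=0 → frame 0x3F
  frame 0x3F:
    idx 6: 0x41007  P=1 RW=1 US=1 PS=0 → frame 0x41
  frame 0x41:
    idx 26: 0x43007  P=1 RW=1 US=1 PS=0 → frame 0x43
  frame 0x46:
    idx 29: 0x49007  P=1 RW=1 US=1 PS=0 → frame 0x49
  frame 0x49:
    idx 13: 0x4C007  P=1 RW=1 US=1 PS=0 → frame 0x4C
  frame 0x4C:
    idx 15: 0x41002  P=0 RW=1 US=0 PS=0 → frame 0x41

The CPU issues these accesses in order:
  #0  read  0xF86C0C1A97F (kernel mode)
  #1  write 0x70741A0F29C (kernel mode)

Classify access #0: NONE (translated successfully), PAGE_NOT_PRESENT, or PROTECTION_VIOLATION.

Walk each access:
#0 VA=0xF86C0C1A97F (r,kernel):
  L0: frame=0x39 idx=31 entry=0x3C007 [P=1 RW=1 US=1 PS=0]
  L1: frame=0x3C idx=27 entry=0x3F007 [P=1 RW=1 US=1 PS=0]
  L2: frame=0x3F idx=6 entry=0x41007 [P=1 RW=1 US=1 PS=0]
  L3: frame=0x41 idx=26 entry=0x43007 [P=1 RW=1 US=1 PS=0]
  → PA=0x4397F  (4 entries read)
#1 VA=0x70741A0F29C (w,kernel):
  L0: frame=0x39 idx=14 entry=0x46007 [P=1 RW=1 US=1 PS=0]
  L1: frame=0x46 idx=29 entry=0x49007 [P=1 RW=1 US=1 PS=0]
  L2: frame=0x49 idx=13 entry=0x4C007 [P=1 RW=1 US=1 PS=0]
  L3: frame=0x4C idx=15 entry=0x41002 [P=0 RW=1 US=0 PS=0]
  → PAGE_NOT_PRESENT  (4 entries read)

Access #0 fault: NONE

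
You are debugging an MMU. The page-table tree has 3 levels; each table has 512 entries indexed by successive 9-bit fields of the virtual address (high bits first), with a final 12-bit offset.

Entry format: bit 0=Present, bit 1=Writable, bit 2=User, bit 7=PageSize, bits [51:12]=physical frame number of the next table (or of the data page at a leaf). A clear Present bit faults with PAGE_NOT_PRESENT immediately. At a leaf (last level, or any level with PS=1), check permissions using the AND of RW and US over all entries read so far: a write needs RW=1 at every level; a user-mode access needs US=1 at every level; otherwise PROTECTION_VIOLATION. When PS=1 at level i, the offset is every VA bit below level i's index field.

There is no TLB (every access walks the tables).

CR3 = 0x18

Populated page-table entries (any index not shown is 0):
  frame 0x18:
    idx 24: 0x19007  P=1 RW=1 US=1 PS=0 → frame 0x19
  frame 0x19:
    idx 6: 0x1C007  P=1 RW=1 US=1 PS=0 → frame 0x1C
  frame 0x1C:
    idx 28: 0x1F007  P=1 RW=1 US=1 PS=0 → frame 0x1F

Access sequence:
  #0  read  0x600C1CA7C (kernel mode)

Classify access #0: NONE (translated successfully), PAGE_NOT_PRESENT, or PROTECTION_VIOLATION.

Trace:
#0 VA=0x600C1CA7C (r,kernel):
  [0] read 0x18 idx=24: raw=0x19007 flags P=1 W=1 U=1 S=0
  [1] read 0x19 idx=6: raw=0x1C007 flags P=1 W=1 U=1 S=0
  [2] read 0x1C idx=28: raw=0x1F007 flags P=1 W=1 U=1 S=0
  ✓ 0x1FA7C  — 3 lookups

Access #0 fault: NONE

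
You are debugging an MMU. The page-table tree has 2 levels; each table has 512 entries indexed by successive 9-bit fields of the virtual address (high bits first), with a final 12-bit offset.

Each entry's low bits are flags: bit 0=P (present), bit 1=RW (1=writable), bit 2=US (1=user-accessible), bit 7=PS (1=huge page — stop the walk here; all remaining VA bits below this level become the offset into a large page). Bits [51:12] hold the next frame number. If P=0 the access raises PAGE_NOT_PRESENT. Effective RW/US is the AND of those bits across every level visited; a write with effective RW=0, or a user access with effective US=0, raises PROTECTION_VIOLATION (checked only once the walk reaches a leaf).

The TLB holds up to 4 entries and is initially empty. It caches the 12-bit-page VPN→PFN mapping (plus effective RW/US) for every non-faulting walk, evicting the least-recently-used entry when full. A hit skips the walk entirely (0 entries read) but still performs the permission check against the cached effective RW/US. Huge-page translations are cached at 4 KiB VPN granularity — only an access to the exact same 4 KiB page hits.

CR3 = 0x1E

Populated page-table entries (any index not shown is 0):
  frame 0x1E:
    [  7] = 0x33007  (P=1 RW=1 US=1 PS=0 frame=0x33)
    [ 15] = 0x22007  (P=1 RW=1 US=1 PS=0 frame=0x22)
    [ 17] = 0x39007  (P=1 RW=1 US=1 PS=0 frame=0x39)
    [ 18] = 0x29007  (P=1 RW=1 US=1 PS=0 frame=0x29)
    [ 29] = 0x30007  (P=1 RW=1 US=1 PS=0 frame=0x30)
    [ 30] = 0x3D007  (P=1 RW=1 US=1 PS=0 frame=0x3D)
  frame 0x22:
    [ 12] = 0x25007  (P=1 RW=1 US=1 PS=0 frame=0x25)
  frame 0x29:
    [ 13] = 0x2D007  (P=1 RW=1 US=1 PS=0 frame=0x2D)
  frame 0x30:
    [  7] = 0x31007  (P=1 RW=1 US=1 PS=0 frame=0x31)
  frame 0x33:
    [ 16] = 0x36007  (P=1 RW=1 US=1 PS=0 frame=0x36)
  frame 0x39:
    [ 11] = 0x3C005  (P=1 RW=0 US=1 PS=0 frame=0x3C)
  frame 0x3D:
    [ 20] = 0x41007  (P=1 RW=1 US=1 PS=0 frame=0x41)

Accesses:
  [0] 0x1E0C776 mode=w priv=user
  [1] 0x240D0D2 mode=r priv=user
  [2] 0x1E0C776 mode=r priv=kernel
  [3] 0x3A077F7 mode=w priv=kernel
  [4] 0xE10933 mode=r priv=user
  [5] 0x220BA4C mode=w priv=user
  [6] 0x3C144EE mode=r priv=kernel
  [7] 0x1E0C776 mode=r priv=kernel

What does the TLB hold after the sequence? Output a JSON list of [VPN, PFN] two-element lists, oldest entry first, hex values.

Per-access translation:
#0 VA=0x1E0C776 (w,user):
  L0: frame=0x1E idx=15 entry=0x22007 [P=1 RW=1 US=1 PS=0]
  L1: frame=0x22 idx=12 entry=0x25007 [P=1 RW=1 US=1 PS=0]
  ✓ 0x25776  — 2 lookups
#1 VA=0x240D0D2 (r,user):
  L0: frame=0x1E idx=18 entry=0x29007 [P=1 RW=1 US=1 PS=0]
  L1: frame=0x29 idx=13 entry=0x2D007 [P=1 RW=1 US=1 PS=0]
  ✓ 0x2D0D2  — 2 lookups
#2 VA=0x1E0C776 (r,kernel):
  TLB hit vpn=0x1E0C → PA=0x25776
#3 VA=0x3A077F7 (w,kernel):
  L0: frame=0x1E idx=29 entry=0x30007 [P=1 RW=1 US=1 PS=0]
  L1: frame=0x30 idx=7 entry=0x31007 [P=1 RW=1 US=1 PS=0]
  ✓ 0x317F7  — 2 lookups
#4 VA=0xE10933 (r,user):
  L0: frame=0x1E idx=7 entry=0x33007 [P=1 RW=1 US=1 PS=0]
  L1: frame=0x33 idx=16 entry=0x36007 [P=1 RW=1 US=1 PS=0]
  ✓ 0x36933  — 2 lookups
#5 VA=0x220BA4C (w,user):
  L0: frame=0x1E idx=17 entry=0x39007 [P=1 RW=1 US=1 PS=0]
  L1: frame=0x39 idx=11 entry=0x3C005 [P=1 RW=0 US=1 PS=0]
  → PROTECTION_VIOLATION  (2 entries read)
#6 VA=0x3C144EE (r,kernel):
  L0: frame=0x1E idx=30 entry=0x3D007 [P=1 RW=1 US=1 PS=0]
  L1: frame=0x3D idx=20 entry=0x41007 [P=1 RW=1 US=1 PS=0]
  ✓ 0x414EE  — 2 lookups
#7 VA=0x1E0C776 (r,kernel):
  TLB hit vpn=0x1E0C → PA=0x25776

TLB: [["0x3A07", "0x31"], ["0xE10", "0x36"], ["0x3C14", "0x41"], ["0x1E0C", "0x25"]]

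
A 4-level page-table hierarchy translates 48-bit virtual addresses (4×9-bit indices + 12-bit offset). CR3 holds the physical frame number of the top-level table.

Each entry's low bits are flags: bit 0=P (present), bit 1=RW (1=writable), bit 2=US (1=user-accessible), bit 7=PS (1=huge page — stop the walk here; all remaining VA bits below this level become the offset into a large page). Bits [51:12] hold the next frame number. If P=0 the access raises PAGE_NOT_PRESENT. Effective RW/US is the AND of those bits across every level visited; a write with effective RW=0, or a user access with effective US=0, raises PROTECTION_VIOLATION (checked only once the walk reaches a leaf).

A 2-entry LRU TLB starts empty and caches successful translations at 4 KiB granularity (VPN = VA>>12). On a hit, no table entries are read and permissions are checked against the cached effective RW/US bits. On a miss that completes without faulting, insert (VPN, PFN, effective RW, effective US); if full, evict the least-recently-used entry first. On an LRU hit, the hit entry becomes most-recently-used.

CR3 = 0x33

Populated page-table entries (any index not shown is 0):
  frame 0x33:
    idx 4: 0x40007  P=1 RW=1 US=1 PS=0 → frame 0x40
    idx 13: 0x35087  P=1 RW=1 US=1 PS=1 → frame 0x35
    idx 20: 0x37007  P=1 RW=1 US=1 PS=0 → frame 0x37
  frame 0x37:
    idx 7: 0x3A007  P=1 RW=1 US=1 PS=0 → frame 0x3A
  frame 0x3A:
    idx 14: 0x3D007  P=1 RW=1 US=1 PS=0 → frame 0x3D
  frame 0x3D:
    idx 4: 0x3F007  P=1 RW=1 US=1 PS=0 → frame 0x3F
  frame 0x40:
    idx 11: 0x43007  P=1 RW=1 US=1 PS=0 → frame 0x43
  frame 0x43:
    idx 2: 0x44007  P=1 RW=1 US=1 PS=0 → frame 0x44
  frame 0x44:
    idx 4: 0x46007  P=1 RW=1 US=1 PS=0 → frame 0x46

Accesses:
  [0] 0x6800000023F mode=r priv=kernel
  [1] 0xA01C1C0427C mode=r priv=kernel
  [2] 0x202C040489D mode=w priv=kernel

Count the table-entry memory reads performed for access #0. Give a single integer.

Walk each access:
#0 VA=0x6800000023F (r,kernel):
  [0] read 0x33 idx=13: raw=0x35087 flags P=1 W=1 U=1 S=1
  → PA=0x3523F (huge @L0)  (1 entries read)
#1 VA=0xA01C1C0427C (r,kernel):
  [0] read 0x33 idx=20: raw=0x37007 flags P=1 W=1 U=1 S=0
  [1] read 0x37 idx=7: raw=0x3A007 flags P=1 W=1 U=1 S=0
  [2] read 0x3A idx=14: raw=0x3D007 flags P=1 W=1 U=1 S=0
  [3] read 0x3D idx=4: raw=0x3F007 flags P=1 W=1 U=1 S=0
  → PA=0x3F27C  (4 entries read)
#2 VA=0x202C040489D (w,kernel):
  [0] read 0x33 idx=4: raw=0x40007 flags P=1 W=1 U=1 S=0
  [1] read 0x40 idx=11: raw=0x43007 flags P=1 W=1 U=1 S=0
  [2] read 0x43 idx=2: raw=0x44007 flags P=1 W=1 U=1 S=0
  [3] read 0x44 idx=4: raw=0x46007 flags P=1 W=1 U=1 S=0
  → PA=0x4689D  (4 entries read)

Entries read for #0: 1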